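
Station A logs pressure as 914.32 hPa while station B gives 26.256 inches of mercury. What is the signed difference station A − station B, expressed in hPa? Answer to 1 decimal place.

25.2 hPa

station B: 26.256 inHg = 889.130 hPa.
Difference: 914.320 − 889.130 = 25.2 hPa.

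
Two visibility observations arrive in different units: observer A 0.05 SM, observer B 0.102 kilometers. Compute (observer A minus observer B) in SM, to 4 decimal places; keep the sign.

observer B: 0.102 km = 0.063380 SM.
Difference: 0.050000 − 0.063380 = -0.0134 SM.

-0.0134 SM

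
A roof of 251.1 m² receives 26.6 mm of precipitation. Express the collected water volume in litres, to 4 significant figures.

6679 litres

1 mm over 1 m² is 1 L, so volume = 26.6 × 251.1 = 6679.26 L ≈ 6679 L.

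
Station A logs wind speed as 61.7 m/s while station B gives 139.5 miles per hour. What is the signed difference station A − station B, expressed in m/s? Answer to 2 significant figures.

-0.66 m/s

station B: 139.5 mph = 62.3621 m/s.
Difference: 61.7000 − 62.3621 = -0.66 m/s.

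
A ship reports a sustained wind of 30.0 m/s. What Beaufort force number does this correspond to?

30.0 m/s lies in the Beaufort 11 band (violent storm, 28.5–32.6 m/s).

Beaufort force 11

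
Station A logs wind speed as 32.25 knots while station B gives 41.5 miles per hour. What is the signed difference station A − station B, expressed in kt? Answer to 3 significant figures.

-3.81 kt

station B: 41.5 mph = 36.0625 kt.
Difference: 32.2500 − 36.0625 = -3.81 kt.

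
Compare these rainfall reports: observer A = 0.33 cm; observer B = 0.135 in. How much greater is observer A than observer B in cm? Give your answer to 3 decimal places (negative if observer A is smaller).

-0.013 cm

observer B: 0.135 in = 0.34290 cm.
Difference: 0.33000 − 0.34290 = -0.013 cm.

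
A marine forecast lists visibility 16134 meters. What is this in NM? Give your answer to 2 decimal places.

1 m = 0.000539957 nmi, so 16134 × 0.000539957 = 8.71 nmi.

8.71 nmi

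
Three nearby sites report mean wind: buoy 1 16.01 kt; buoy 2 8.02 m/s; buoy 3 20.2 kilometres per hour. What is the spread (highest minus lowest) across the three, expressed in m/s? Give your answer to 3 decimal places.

buoy 1: 16.01 kt = 8.23626 m/s.
buoy 3: 20.2 km/h = 5.61111 m/s.
Spread: 8.23626 − 5.61111 = 2.625 m/s.

2.625 m/s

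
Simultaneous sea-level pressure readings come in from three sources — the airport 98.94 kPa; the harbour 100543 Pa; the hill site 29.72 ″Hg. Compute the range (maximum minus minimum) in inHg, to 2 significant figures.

0.50 inHg

the airport: 98.94 kPa = 29.2170 inHg.
the harbour: 100543 Pa = 29.6903 inHg.
Spread: 29.7200 − 29.2170 = 0.50 inHg.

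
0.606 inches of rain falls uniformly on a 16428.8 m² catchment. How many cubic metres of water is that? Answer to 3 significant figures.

Depth: 0.606 in × 25.4 = 15.3924 mm.
1 mm over 1 m² is 1 L, so volume = 15.3924 × 16428.8 = 252878.66 L = 253 m³.

253 cubic metres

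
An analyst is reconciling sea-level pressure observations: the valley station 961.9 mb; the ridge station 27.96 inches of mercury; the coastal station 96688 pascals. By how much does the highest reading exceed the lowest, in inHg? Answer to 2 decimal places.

the valley station: 961.9 mb = 28.4049 inHg.
the coastal station: 96688 Pa = 28.5519 inHg.
Spread: 28.5519 − 27.9600 = 0.59 inHg.

0.59 inHg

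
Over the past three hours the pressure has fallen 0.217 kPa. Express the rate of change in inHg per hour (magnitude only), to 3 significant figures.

0.0214 inHg per hour

0.217 kPa / 3 h × 0.2953 inHg/kPa = 0.0214 inHg/h.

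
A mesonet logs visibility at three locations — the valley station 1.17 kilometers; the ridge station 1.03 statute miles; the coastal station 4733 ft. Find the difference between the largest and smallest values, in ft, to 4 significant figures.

the valley station: 1.17 km = 3838.58 ft.
the ridge station: 1.03 SM = 5438.40 ft.
Spread: 5438.40 − 3838.58 = 1600 ft.

1600 ft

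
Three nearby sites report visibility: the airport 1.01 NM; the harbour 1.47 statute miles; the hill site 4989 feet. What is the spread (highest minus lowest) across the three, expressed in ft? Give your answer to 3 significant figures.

the airport: 1.01 nmi = 6136.88 ft.
the harbour: 1.47 SM = 7761.60 ft.
Spread: 7761.60 − 4989.00 = 2770 ft.

2770 ft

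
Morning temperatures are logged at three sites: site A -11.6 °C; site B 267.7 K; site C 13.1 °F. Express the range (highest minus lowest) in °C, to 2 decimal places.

6.15 °C

site B: 267.7 K = -5.450 °C.
site C: 13.1 °F = -10.500 °C.
Spread: (-5.450) − (-11.600) = 6.150 °C.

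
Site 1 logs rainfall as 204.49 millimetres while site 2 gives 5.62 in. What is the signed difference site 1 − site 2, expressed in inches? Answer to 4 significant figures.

2.431 in

site 1: 204.49 mm = 8.05079 in.
Difference: 8.05079 − 5.62000 = 2.431 in.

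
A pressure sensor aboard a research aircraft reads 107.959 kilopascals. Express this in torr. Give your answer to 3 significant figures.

810 mmHg

1 kPa = 7.50062 mmHg, so 107.959 × 7.50062 = 810 mmHg.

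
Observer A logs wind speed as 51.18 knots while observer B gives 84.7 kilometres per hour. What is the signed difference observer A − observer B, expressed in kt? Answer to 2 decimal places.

observer B: 84.7 km/h = 45.7343 kt.
Difference: 51.1800 − 45.7343 = 5.45 kt.

5.45 kt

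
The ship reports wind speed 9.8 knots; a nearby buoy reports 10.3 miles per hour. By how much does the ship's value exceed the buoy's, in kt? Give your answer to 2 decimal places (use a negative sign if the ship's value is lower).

the buoy: 10.3 mph = 8.9505 kt.
Difference: 9.8000 − 8.9505 = 0.85 kt.

0.85 kt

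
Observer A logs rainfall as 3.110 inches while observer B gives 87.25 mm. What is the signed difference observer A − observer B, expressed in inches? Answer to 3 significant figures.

observer B: 87.25 mm = 3.43504 in.
Difference: 3.11000 − 3.43504 = -0.325 in.

-0.325 in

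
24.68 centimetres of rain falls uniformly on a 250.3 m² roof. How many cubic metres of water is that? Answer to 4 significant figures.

61.77 cubic metres

Depth: 24.68 cm × 10 = 246.8 mm.
1 mm over 1 m² is 1 L, so volume = 246.8 × 250.3 = 61774.04 L = 61.77 m³.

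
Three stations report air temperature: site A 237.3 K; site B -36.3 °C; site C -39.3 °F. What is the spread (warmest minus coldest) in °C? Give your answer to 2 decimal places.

site A: 237.3 K = -35.850 °C.
site C: -39.3 °F = -39.611 °C.
Spread: (-35.850) − (-39.611) = 3.761 °C.

3.76 °C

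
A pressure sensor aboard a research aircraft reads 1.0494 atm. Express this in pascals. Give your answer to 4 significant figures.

106300 Pa

1 atm = 101325 Pa, so 1.0494 × 101325 = 106300 Pa.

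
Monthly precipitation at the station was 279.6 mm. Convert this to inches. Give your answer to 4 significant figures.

11.01 in

1 mm = 0.0393701 in, so 279.6 × 0.0393701 = 11.01 in.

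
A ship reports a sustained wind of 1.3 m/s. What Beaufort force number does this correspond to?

Beaufort force 1

1.3 m/s lies in the Beaufort 1 band (light air, 0.3–1.5 m/s).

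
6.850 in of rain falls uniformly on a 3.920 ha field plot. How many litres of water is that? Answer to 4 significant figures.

Depth: 6.850 in × 25.4 = 173.99 mm.
Area: 3.920 ha = 39200 m².
1 mm over 1 m² is 1 L, so volume = 173.99 × 39200 = 6820408 L ≈ 6820000 L.

6820000 litres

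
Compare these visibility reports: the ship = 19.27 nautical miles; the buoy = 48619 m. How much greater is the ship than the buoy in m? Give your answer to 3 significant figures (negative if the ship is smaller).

-12900 m

the ship: 19.27 nmi = 35688.04 m.
Difference: 35688.04 − 48619.00 = -12900 m.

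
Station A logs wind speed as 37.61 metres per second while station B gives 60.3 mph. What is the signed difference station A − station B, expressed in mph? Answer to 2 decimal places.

station A: 37.61 m/s = 84.1312 mph.
Difference: 84.1312 − 60.3000 = 23.83 mph.

23.83 mph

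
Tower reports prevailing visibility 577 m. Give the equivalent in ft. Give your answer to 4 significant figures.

1893 ft

1 m = 3.28084 ft, so 577 × 3.28084 = 1893 ft.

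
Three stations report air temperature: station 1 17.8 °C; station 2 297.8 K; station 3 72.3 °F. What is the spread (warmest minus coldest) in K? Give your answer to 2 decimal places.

station 2: 297.8 K = 24.650 °C.
station 3: 72.3 °F = 22.389 °C.
Spread: 24.650 − 17.800 = 6.850 °C.

6.85 K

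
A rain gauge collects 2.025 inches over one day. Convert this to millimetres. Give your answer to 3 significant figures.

51.4 mm

1 in = 25.4 mm, so 2.025 × 25.4 = 51.4 mm.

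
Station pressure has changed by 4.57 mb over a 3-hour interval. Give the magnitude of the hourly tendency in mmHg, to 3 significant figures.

1.14 mmHg per hour

4.57 mb / 3 h × 0.750062 mmHg/mb = 1.14 mmHg/h.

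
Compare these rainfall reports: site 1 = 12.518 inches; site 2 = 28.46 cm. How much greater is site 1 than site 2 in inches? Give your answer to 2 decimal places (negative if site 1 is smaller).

1.31 in

site 2: 28.46 cm = 11.2047 in.
Difference: 12.5180 − 11.2047 = 1.31 in.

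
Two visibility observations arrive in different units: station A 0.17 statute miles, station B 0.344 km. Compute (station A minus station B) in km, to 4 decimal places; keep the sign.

station A: 0.17 SM = 0.273588 km.
Difference: 0.273588 − 0.344000 = -0.0704 km.

-0.0704 km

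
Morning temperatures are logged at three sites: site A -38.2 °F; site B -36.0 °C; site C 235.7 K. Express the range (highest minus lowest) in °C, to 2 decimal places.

site A: -38.2 °F = -39.000 °C.
site C: 235.7 K = -37.450 °C.
Spread: (-36.000) − (-39.000) = 3.000 °C.

3.00 °C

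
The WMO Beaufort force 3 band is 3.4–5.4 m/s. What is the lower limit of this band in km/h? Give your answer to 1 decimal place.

3.4–5.4 m/s × 3.6 = 12.2–19.4 km/h.

12.2 km/h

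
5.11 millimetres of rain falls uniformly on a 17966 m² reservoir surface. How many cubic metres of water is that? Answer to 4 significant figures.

1 mm over 1 m² is 1 L, so volume = 5.11 × 17966 = 91806.26 L = 91.81 m³.

91.81 cubic metres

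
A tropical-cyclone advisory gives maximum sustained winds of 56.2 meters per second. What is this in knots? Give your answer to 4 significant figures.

1 m/s = 1.94384 kt, so 56.2 × 1.94384 = 109.2 kt.

109.2 kt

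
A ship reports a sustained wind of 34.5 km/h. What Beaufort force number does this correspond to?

34.5 km/h = 9.6 m/s, which is Beaufort 5 (fresh breeze, 8.0–10.7 m/s).

Beaufort force 5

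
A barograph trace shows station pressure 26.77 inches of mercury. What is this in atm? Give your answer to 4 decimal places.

1 inHg = 0.0334211 atm, so 26.77 × 0.0334211 = 0.8947 atm.

0.8947 atm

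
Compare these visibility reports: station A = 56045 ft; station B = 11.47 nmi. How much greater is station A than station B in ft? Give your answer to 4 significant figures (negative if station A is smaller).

-13650 ft

station B: 11.47 nmi = 69693.04 ft.
Difference: 56045.00 − 69693.04 = -13650 ft.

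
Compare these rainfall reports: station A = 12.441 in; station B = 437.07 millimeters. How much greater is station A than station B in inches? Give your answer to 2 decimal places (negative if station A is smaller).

station B: 437.07 mm = 17.2075 in.
Difference: 12.4410 − 17.2075 = -4.77 in.

-4.77 in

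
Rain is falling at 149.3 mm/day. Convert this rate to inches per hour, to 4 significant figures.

149.3 mm/day × 0.0393701 in/mm × 0.0416667 day/hour = 0.2449 in/hour.

0.2449 in/hour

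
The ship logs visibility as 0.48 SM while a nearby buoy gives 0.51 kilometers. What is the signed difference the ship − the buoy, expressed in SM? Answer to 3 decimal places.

the buoy: 0.51 km = 0.31690 SM.
Difference: 0.48000 − 0.31690 = 0.163 SM.

0.163 SM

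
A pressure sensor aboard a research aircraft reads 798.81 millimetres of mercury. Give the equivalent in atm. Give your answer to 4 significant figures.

1 mmHg = 0.00131579 atm, so 798.81 × 0.00131579 = 1.051 atm.

1.051 atm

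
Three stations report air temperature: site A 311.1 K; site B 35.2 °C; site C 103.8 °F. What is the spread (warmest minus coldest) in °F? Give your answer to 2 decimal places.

8.44 °F

site A: 311.1 K = 37.950 °C.
site C: 103.8 °F = 39.889 °C.
Spread: 39.889 − 35.200 = 4.689 °C = 8.44 °F.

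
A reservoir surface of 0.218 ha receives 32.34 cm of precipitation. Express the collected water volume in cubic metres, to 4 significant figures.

Depth: 32.34 cm × 10 = 323.4 mm.
Area: 0.218 ha = 2180 m².
1 mm over 1 m² is 1 L, so volume = 323.4 × 2180 = 705012 L = 705.0 m³.

705.0 cubic metres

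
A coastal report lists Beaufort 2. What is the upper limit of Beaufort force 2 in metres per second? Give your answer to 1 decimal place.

Beaufort 2 (light breeze) spans 1.6–3.3 m/s.

3.3 m/s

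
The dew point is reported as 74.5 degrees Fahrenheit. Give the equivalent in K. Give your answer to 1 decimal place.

First to °C: 23.61 °C.
Then to K: 296.8 K.

296.8 K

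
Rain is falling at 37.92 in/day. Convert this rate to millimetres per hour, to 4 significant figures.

40.13 mm/hour

37.92 in/day × 25.4 mm/in × 0.0416667 day/hour = 40.13 mm/hour.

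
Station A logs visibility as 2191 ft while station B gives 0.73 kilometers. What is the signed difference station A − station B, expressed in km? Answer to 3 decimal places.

-0.062 km

station A: 2191 ft = 0.66782 km.
Difference: 0.66782 − 0.73000 = -0.062 km.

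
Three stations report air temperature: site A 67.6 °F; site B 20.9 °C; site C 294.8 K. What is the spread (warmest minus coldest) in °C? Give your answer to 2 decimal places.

1.87 °C

site A: 67.6 °F = 19.778 °C.
site C: 294.8 K = 21.650 °C.
Spread: 21.650 − 19.778 = 1.872 °C.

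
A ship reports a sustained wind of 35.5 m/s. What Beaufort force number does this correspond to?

35.5 m/s lies in the Beaufort 12 band (hurricane force, ≥32.7 m/s).

Beaufort force 12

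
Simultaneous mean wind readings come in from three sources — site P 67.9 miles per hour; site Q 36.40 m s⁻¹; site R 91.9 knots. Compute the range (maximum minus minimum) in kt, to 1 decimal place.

site P: 67.9 mph = 59.003 kt.
site Q: 36.40 m/s = 70.756 kt.
Spread: 91.900 − 59.003 = 32.9 kt.

32.9 kt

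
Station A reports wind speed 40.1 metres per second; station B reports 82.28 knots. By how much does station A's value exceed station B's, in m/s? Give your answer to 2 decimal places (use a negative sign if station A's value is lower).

-2.23 m/s

station B: 82.28 kt = 42.3285 m/s.
Difference: 40.1000 − 42.3285 = -2.23 m/s.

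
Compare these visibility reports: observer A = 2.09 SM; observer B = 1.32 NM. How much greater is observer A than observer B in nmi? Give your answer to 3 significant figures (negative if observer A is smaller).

0.496 nmi

observer A: 2.09 SM = 1.81616 nmi.
Difference: 1.81616 − 1.32000 = 0.496 nmi.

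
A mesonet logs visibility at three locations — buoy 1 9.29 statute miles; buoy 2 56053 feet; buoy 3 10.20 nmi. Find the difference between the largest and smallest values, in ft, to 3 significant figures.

buoy 1: 9.29 SM = 49051.20 ft.
buoy 3: 10.20 nmi = 61976.38 ft.
Spread: 61976.38 − 49051.20 = 12900 ft.

12900 ft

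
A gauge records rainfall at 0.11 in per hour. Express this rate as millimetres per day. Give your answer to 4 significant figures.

0.11 in/hour × 25.4 mm/in × 24 hour/day = 67.06 mm/day.

67.06 mm/day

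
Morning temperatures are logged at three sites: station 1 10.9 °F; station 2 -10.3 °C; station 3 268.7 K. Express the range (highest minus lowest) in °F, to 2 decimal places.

13.09 °F

station 1: 10.9 °F = -11.722 °C.
station 3: 268.7 K = -4.450 °C.
Spread: (-4.450) − (-11.722) = 7.272 °C = 13.09 °F.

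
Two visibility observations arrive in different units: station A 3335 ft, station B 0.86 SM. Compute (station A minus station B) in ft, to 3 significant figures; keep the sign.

station B: 0.86 SM = 4540.80 ft.
Difference: 3335.00 − 4540.80 = -1210 ft.

-1210 ft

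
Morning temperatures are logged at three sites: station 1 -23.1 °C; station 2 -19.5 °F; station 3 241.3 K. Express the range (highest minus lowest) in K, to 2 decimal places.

station 2: -19.5 °F = -28.611 °C.
station 3: 241.3 K = -31.850 °C.
Spread: (-23.100) − (-31.850) = 8.750 °C.

8.75 K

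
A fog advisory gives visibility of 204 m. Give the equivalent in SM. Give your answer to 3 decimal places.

0.127 SM

1 m = 0.000621371 SM, so 204 × 0.000621371 = 0.127 SM.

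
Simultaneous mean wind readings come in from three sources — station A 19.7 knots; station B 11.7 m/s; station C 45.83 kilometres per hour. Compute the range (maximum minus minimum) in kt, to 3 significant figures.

station B: 11.7 m/s = 22.7430 kt.
station C: 45.83 km/h = 24.7462 kt.
Spread: 24.7462 − 19.7000 = 5.05 kt.

5.05 kt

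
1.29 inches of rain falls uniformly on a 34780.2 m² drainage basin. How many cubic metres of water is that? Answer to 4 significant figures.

1140 cubic metres

Depth: 1.29 in × 25.4 = 32.766 mm.
1 mm over 1 m² is 1 L, so volume = 32.766 × 34780.2 = 1139608 L = 1140 m³.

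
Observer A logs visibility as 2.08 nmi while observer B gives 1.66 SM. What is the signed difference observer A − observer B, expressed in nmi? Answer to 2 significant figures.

0.64 nmi

observer B: 1.66 SM = 1.4425 nmi.
Difference: 2.0800 − 1.4425 = 0.64 nmi.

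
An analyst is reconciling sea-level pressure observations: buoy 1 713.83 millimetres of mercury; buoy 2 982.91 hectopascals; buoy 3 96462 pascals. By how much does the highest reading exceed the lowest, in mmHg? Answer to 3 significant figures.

buoy 2: 982.91 hPa = 737.243 mmHg.
buoy 3: 96462 Pa = 723.524 mmHg.
Spread: 737.243 − 713.830 = 23.4 mmHg.

23.4 mmHg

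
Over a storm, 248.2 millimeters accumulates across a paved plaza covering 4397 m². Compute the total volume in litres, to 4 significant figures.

1091000 litres

1 mm over 1 m² is 1 L, so volume = 248.2 × 4397 = 1091335.4 L ≈ 1091000 L.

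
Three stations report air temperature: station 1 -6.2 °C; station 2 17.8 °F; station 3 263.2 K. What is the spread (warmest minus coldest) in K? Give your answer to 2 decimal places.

3.75 K

station 2: 17.8 °F = -7.889 °C.
station 3: 263.2 K = -9.950 °C.
Spread: (-6.200) − (-9.950) = 3.750 °C.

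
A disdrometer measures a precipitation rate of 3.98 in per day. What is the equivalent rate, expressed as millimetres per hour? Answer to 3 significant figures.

3.98 in/day × 25.4 mm/in × 0.0416667 day/hour = 4.21 mm/hour.

4.21 mm/hour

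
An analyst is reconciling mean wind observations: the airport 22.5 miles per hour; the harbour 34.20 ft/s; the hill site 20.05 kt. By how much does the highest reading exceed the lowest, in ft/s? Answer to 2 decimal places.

the airport: 22.5 mph = 33.0000 ft/s.
the hill site: 20.05 kt = 33.8406 ft/s.
Spread: 34.2000 − 33.0000 = 1.20 ft/s.

1.20 ft/s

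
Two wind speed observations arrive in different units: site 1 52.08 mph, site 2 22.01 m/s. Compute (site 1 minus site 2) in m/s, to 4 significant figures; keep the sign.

site 1: 52.08 mph = 23.28184 m/s.
Difference: 23.28184 − 22.01000 = 1.272 m/s.

1.272 m/s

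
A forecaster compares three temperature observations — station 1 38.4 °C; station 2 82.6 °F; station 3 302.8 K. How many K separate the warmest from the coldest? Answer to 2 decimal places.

10.29 K

station 2: 82.6 °F = 28.111 °C.
station 3: 302.8 K = 29.650 °C.
Spread: 38.400 − 28.111 = 10.289 °C.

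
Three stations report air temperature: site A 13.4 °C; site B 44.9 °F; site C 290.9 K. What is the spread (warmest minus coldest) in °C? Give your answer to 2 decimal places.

site B: 44.9 °F = 7.167 °C.
site C: 290.9 K = 17.750 °C.
Spread: 17.750 − 7.167 = 10.583 °C.

10.58 °C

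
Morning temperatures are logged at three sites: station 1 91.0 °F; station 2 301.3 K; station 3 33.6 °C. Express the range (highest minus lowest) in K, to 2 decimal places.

station 1: 91.0 °F = 32.778 °C.
station 2: 301.3 K = 28.150 °C.
Spread: 33.600 − 28.150 = 5.450 °C.

5.45 K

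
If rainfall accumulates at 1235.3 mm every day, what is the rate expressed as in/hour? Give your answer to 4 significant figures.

1235.3 mm/day × 0.0393701 in/mm × 0.0416667 day/hour = 2.026 in/hour.

2.026 in/hour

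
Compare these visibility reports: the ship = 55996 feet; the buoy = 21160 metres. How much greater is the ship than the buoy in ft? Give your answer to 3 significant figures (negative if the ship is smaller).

the buoy: 21160 m = 69422.57 ft.
Difference: 55996.00 − 69422.57 = -13400 ft.

-13400 ft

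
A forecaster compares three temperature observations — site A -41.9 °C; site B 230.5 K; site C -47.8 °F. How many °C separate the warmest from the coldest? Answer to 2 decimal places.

2.43 °C

site B: 230.5 K = -42.650 °C.
site C: -47.8 °F = -44.333 °C.
Spread: (-41.900) − (-44.333) = 2.433 °C.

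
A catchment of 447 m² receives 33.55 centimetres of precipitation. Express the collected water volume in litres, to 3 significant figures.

150000 litres

Depth: 33.55 cm × 10 = 335.5 mm.
1 mm over 1 m² is 1 L, so volume = 335.5 × 447 = 149968.5 L ≈ 150000 L.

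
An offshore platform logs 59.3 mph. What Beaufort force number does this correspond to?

Beaufort force 10

59.3 mph = 26.5 m/s, which is Beaufort 10 (storm, 24.5–28.4 m/s).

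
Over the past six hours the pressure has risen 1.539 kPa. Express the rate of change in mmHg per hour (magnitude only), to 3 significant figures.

1.539 kPa / 6 h × 7.50062 mmHg/kPa = 1.92 mmHg/h.

1.92 mmHg per hour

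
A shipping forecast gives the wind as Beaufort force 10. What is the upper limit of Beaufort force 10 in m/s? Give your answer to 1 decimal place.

28.4 m/s

Beaufort 10 (storm) spans 24.5–28.4 m/s.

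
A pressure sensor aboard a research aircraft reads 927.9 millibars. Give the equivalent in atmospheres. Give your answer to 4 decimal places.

1 mb = 0.000986923 atm, so 927.9 × 0.000986923 = 0.9158 atm.

0.9158 atm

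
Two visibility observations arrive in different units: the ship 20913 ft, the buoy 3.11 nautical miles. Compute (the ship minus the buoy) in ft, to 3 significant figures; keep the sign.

the buoy: 3.11 nmi = 18896.72 ft.
Difference: 20913.00 − 18896.72 = 2020 ft.

2020 ft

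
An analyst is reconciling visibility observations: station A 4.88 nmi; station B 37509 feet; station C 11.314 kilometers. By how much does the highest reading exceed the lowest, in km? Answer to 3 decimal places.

station A: 4.88 nmi = 9.03776 km.
station B: 37509 ft = 11.43274 km.
Spread: 11.43274 − 9.03776 = 2.395 km.

2.395 km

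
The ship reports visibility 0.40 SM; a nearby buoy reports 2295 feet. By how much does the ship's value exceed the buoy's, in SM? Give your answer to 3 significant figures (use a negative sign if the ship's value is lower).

the buoy: 2295 ft = 0.434659 SM.
Difference: 0.400000 − 0.434659 = -0.0347 SM.

-0.0347 SM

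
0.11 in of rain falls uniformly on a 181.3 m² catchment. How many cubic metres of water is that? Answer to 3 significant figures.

Depth: 0.11 in × 25.4 = 2.794 mm.
1 mm over 1 m² is 1 L, so volume = 2.794 × 181.3 = 506.5522 L = 0.507 m³.

0.507 cubic metres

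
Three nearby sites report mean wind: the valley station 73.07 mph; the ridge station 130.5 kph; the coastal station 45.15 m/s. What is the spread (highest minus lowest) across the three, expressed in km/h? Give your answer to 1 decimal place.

the valley station: 73.07 mph = 117.595 km/h.
the coastal station: 45.15 m/s = 162.540 km/h.
Spread: 162.540 − 117.595 = 44.9 km/h.

44.9 km/h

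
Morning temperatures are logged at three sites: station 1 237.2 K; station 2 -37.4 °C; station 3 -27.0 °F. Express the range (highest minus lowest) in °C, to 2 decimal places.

4.62 °C

station 1: 237.2 K = -35.950 °C.
station 3: -27.0 °F = -32.778 °C.
Spread: (-32.778) − (-37.400) = 4.622 °C.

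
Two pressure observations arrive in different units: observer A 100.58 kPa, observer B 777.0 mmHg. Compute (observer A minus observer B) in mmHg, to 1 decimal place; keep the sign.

-22.6 mmHg

observer A: 100.58 kPa = 754.412 mmHg.
Difference: 754.412 − 777.000 = -22.6 mmHg.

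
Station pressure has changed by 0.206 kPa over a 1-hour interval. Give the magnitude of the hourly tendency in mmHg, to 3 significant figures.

0.206 kPa / 1 h × 7.50062 mmHg/kPa = 1.55 mmHg/h.

1.55 mmHg per hour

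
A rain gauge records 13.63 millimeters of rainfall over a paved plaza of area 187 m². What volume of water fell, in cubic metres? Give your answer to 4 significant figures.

1 mm over 1 m² is 1 L, so volume = 13.63 × 187 = 2548.81 L = 2.549 m³.

2.549 cubic metres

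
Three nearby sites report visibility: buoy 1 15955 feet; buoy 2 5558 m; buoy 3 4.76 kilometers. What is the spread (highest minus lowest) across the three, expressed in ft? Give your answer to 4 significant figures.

buoy 2: 5558 m = 18234.91 ft.
buoy 3: 4.76 km = 15616.80 ft.
Spread: 18234.91 − 15616.80 = 2618 ft.

2618 ft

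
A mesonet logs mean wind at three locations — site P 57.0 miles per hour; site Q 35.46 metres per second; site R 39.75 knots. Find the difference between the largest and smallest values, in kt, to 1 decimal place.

29.2 kt

site P: 57.0 mph = 49.532 kt.
site Q: 35.46 m/s = 68.929 kt.
Spread: 68.929 − 39.750 = 29.2 kt.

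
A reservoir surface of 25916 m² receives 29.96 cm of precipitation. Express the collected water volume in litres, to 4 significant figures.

7764000 litres

Depth: 29.96 cm × 10 = 299.6 mm.
1 mm over 1 m² is 1 L, so volume = 299.6 × 25916 = 7764433.6 L ≈ 7764000 L.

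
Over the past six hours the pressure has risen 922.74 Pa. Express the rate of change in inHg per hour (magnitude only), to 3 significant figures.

0.0454 inHg per hour

922.74 Pa / 6 h × 0.0002953 inHg/Pa = 0.0454 inHg/h.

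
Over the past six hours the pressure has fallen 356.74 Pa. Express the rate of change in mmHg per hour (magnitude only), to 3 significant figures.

356.74 Pa / 6 h × 0.00750062 mmHg/Pa = 0.446 mmHg/h.

0.446 mmHg per hour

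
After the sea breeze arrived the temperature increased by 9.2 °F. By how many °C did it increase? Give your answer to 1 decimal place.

A change of 1 °C equals a change of 1.8 °F: Δ°C = 9.2 × 0.5556 = 5.1 °C.

5.1 °C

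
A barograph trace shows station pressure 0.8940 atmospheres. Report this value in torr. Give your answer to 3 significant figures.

679 mmHg

1 atm = 760 mmHg, so 0.8940 × 760 = 679 mmHg.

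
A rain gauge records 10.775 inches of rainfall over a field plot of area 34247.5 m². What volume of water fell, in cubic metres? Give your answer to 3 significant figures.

Depth: 10.775 in × 25.4 = 273.685 mm.
1 mm over 1 m² is 1 L, so volume = 273.685 × 34247.5 = 9373027 L = 9370 m³.

9370 cubic metres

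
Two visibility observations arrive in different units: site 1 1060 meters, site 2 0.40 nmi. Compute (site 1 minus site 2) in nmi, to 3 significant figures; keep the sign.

site 1: 1060 m = 0.57235 nmi.
Difference: 0.57235 − 0.40000 = 0.172 nmi.

0.172 nmi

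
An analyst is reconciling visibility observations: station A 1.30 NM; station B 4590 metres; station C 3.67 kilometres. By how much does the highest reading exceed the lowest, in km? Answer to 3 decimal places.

2.182 km

station A: 1.30 nmi = 2.40760 km.
station B: 4590 m = 4.59000 km.
Spread: 4.59000 − 2.40760 = 2.182 km.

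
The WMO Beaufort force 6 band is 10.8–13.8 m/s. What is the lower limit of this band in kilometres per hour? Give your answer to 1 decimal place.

10.8–13.8 m/s × 3.6 = 38.9–49.7 km/h.

38.9 km/h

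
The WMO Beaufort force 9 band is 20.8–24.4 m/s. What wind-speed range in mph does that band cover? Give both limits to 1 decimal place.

46.5 to 54.6 mph

20.8–24.4 m/s × 2.237 = 46.5–54.6 mph.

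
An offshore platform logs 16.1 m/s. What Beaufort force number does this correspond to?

Beaufort force 7

16.1 m/s lies in the Beaufort 7 band (near gale, 13.9–17.1 m/s).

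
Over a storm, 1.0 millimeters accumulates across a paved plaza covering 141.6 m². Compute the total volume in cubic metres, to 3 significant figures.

1 mm over 1 m² is 1 L, so volume = 1 × 141.6 = 141.6 L = 0.142 m³.

0.142 cubic metres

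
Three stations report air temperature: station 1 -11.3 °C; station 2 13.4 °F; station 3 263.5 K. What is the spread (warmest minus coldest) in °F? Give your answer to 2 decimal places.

2.97 °F

station 2: 13.4 °F = -10.333 °C.
station 3: 263.5 K = -9.650 °C.
Spread: (-9.650) − (-11.300) = 1.650 °C = 2.97 °F.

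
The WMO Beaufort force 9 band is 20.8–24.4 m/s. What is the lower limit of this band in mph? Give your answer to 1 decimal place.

46.5 mph

20.8–24.4 m/s × 2.237 = 46.5–54.6 mph.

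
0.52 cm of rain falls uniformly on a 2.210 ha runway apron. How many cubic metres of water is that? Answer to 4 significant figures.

Depth: 0.52 cm × 10 = 5.2 mm.
Area: 2.210 ha = 22100 m².
1 mm over 1 m² is 1 L, so volume = 5.2 × 22100 = 114920 L = 114.9 m³.

114.9 cubic metres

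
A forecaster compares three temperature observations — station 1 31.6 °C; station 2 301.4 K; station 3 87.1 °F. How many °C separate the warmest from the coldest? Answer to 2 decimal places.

3.35 °C

station 2: 301.4 K = 28.250 °C.
station 3: 87.1 °F = 30.611 °C.
Spread: 31.600 − 28.250 = 3.350 °C.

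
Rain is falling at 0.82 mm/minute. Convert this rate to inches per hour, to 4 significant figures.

1.937 in/hour

0.82 mm/minute × 0.0393701 in/mm × 60 minute/hour = 1.937 in/hour.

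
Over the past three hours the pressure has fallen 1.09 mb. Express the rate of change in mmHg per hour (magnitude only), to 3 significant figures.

1.09 mb / 3 h × 0.750062 mmHg/mb = 0.273 mmHg/h.

0.273 mmHg per hour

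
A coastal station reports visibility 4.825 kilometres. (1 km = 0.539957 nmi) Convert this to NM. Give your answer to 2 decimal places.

1 km = 0.539957 nmi, so 4.825 × 0.539957 = 2.61 nmi.

2.61 nmi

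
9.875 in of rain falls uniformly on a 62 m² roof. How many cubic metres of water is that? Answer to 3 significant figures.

Depth: 9.875 in × 25.4 = 250.825 mm.
1 mm over 1 m² is 1 L, so volume = 250.825 × 62 = 15551.15 L = 15.6 m³.

15.6 cubic metres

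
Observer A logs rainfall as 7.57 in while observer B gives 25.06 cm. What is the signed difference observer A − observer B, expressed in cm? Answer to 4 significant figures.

-5.832 cm

observer A: 7.57 in = 19.22780 cm.
Difference: 19.22780 − 25.06000 = -5.832 cm.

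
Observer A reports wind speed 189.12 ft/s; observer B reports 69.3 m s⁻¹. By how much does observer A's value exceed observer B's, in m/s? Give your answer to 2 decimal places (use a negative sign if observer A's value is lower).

observer A: 189.12 ft/s = 57.6438 m/s.
Difference: 57.6438 − 69.3000 = -11.66 m/s.

-11.66 m/s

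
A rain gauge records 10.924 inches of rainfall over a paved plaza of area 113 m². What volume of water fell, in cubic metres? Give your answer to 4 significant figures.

31.35 cubic metres

Depth: 10.924 in × 25.4 = 277.4696 mm.
1 mm over 1 m² is 1 L, so volume = 277.4696 × 113 = 31354.065 L = 31.35 m³.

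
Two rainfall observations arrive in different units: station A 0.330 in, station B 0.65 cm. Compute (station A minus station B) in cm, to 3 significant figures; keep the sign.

0.188 cm

station A: 0.330 in = 0.83820 cm.
Difference: 0.83820 − 0.65000 = 0.188 cm.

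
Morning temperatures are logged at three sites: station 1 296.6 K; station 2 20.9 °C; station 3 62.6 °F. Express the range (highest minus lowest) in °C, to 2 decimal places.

6.45 °C

station 1: 296.6 K = 23.450 °C.
station 3: 62.6 °F = 17.000 °C.
Spread: 23.450 − 17.000 = 6.450 °C.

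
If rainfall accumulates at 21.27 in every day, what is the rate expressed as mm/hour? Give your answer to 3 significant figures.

22.5 mm/hour

21.27 in/day × 25.4 mm/in × 0.0416667 day/hour = 22.5 mm/hour.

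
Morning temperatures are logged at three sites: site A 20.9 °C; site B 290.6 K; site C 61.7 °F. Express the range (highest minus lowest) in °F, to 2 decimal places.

site B: 290.6 K = 17.450 °C.
site C: 61.7 °F = 16.500 °C.
Spread: 20.900 − 16.500 = 4.400 °C = 7.92 °F.

7.92 °F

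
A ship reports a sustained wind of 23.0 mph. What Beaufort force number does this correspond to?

23.0 mph = 10.3 m/s, which is Beaufort 5 (fresh breeze, 8.0–10.7 m/s).

Beaufort force 5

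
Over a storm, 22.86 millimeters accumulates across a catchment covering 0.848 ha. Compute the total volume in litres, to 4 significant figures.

Area: 0.848 ha = 8480 m².
1 mm over 1 m² is 1 L, so volume = 22.86 × 8480 = 193852.8 L ≈ 193900 L.

193900 litres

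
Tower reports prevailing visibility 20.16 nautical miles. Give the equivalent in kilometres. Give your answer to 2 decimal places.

1 nmi = 1.852 km, so 20.16 × 1.852 = 37.34 km.

37.34 km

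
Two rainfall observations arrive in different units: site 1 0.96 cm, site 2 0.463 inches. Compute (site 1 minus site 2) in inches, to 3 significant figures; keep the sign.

site 1: 0.96 cm = 0.377953 in.
Difference: 0.377953 − 0.463000 = -0.0850 in.

-0.0850 in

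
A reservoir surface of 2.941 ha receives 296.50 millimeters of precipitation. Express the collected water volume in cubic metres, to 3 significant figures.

8720 cubic metres

Area: 2.941 ha = 29410 m².
1 mm over 1 m² is 1 L, so volume = 296.5 × 29410 = 8720065 L = 8720 m³.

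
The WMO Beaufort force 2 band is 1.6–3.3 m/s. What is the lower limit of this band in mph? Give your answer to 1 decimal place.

3.6 mph

1.6–3.3 m/s × 2.237 = 3.6–7.4 mph.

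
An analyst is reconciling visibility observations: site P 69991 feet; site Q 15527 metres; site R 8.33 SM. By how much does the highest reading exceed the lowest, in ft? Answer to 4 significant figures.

26010 ft

site Q: 15527 m = 50941.60 ft.
site R: 8.33 SM = 43982.40 ft.
Spread: 69991.00 − 43982.40 = 26010 ft.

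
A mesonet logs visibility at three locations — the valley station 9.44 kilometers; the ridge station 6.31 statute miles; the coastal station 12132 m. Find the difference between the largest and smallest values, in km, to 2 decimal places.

2.69 km

the ridge station: 6.31 SM = 10.1550 km.
the coastal station: 12132 m = 12.1320 km.
Spread: 12.1320 − 9.4400 = 2.69 km.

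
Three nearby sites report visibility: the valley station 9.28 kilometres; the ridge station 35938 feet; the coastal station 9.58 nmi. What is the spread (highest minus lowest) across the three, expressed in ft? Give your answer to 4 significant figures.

the valley station: 9.28 km = 30446.19 ft.
the coastal station: 9.58 nmi = 58209.19 ft.
Spread: 58209.19 − 30446.19 = 27760 ft.

27760 ft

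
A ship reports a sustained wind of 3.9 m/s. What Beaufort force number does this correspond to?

3.9 m/s lies in the Beaufort 3 band (gentle breeze, 3.4–5.4 m/s).

Beaufort force 3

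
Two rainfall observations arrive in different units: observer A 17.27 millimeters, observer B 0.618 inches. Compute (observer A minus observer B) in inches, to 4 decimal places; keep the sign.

observer A: 17.27 mm = 0.679921 in.
Difference: 0.679921 − 0.618000 = 0.0619 in.

0.0619 in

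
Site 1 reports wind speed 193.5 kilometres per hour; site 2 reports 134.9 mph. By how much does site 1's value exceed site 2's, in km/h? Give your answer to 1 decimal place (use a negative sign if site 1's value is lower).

site 2: 134.9 mph = 217.101 km/h.
Difference: 193.500 − 217.101 = -23.6 km/h.

-23.6 km/h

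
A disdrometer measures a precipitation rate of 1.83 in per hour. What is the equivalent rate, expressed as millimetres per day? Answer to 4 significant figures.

1.83 in/hour × 25.4 mm/in × 24 hour/day = 1116 mm/day.

1116 mm/day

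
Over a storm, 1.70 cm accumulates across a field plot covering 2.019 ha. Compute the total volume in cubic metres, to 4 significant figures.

Depth: 1.70 cm × 10 = 17 mm.
Area: 2.019 ha = 20190 m².
1 mm over 1 m² is 1 L, so volume = 17 × 20190 = 343230 L = 343.2 m³.

343.2 cubic metres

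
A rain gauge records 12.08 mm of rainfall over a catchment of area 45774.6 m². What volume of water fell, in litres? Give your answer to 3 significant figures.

553000 litres

1 mm over 1 m² is 1 L, so volume = 12.08 × 45774.6 = 552957.17 L ≈ 553000 L.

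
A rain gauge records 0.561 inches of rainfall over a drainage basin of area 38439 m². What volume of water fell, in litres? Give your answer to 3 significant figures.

Depth: 0.561 in × 25.4 = 14.2494 mm.
1 mm over 1 m² is 1 L, so volume = 14.2494 × 38439 = 547732.69 L ≈ 548000 L.

548000 litres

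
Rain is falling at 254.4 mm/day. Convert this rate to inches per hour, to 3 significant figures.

0.417 in/hour

254.4 mm/day × 0.0393701 in/mm × 0.0416667 day/hour = 0.417 in/hour.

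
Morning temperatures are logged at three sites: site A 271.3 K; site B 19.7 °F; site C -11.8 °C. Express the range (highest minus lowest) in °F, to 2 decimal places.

17.91 °F

site A: 271.3 K = -1.850 °C.
site B: 19.7 °F = -6.833 °C.
Spread: (-1.850) − (-11.800) = 9.950 °C = 17.91 °F.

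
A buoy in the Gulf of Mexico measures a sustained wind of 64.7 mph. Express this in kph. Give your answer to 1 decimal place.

1 mph = 1.60934 km/h, so 64.7 × 1.60934 = 104.1 km/h.

104.1 km/h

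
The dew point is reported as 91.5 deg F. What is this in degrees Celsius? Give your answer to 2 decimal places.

33.06 °C

°C = (°F − 32) × 5/9 = (91.5 − 32) / 1.8 = 33.06 °C.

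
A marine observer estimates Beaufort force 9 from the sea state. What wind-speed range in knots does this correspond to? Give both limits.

Beaufort 9 (strong gale) spans 41–47 knots.

41 to 47 kt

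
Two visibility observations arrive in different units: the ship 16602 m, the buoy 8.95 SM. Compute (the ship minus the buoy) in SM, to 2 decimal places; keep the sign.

the ship: 16602 m = 10.3160 SM.
Difference: 10.3160 − 8.9500 = 1.37 SM.

1.37 SM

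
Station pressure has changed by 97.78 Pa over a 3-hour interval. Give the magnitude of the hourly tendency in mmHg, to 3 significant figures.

97.78 Pa / 3 h × 0.00750062 mmHg/Pa = 0.244 mmHg/h.

0.244 mmHg per hour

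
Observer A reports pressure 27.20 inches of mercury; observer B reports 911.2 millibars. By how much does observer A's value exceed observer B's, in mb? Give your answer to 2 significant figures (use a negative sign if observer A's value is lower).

observer A: 27.20 inHg = 921.098 mb.
Difference: 921.098 − 911.200 = 9.9 mb.

9.9 mb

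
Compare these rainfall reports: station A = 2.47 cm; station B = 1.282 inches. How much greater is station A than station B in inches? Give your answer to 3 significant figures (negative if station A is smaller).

-0.310 in

station A: 2.47 cm = 0.97244 in.
Difference: 0.97244 − 1.28200 = -0.310 in.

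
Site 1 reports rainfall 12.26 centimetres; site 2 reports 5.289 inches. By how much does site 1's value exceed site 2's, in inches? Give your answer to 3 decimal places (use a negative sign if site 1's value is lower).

-0.462 in

site 1: 12.26 cm = 4.82677 in.
Difference: 4.82677 − 5.28900 = -0.462 in.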